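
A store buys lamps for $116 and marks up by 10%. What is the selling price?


Calculate the markup amount:
10% of $116 = $11.60
Add to cost:
$116 + $11.60 = $127.60

$127.60


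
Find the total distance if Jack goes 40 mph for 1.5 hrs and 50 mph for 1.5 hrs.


Leg 1 distance:
40 x 1.5 = 60 miles
Leg 2 distance:
50 x 1.5 = 75 miles
Total distance:
60 + 75 = 135 miles

135 miles


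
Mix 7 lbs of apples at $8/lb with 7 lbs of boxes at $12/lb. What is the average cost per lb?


Cost of apples:
7 x $8 = $56
Cost of boxes:
7 x $12 = $84
Total cost: $56 + $84 = $140
Total weight: 14 lbs
Average: $140 / 14 = $10/lb

$10/lb


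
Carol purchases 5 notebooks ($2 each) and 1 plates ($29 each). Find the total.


Cost of notebooks:
5 x $2 = $10
Cost of plates:
1 x $29 = $29
Add both:
$10 + $29 = $39

$39


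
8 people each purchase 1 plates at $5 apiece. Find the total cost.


Cost per person:
1 x $5 = $5
Group total:
8 x $5 = $40

$40


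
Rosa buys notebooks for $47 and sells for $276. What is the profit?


Selling price = $276
Cost price = $47
Profit = selling price - cost price:
Profit = $276 - $47 = $229

$229


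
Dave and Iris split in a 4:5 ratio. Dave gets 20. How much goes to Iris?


Find the multiplier:
20 / 4 = 5
Apply to Iris's share:
5 x 5 = 25

25


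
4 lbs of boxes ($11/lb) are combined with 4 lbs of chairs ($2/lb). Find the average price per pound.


Cost of boxes:
4 x $11 = $44
Cost of chairs:
4 x $2 = $8
Total cost: $44 + $8 = $52
Total weight: 8 lbs
Average: $52 / 8 = $6.50/lb

$6.50/lb


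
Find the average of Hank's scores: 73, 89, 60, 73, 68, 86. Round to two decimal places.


Add the scores:
73 + 89 + 60 + 73 + 68 + 86 = 449
Divide by the number of tests:
449 / 6 = 74.8333... ≈ 74.83

74.83


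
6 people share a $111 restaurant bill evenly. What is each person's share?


Total bill: $111
Number of people: 6
Each pays: $111 / 6 = $18.50

$18.50


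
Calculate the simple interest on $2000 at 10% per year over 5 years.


Use the formula I = P x R x T / 100
P x R x T = 2000 x 10 x 5 = 100000
I = 100000 / 100 = $1000

$1000


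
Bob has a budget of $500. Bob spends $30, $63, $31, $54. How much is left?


Add up expenses:
$30 + $63 + $31 + $54 = $178
Subtract from budget:
$500 - $178 = $322

$322


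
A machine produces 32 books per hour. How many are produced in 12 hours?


Production rate: 32 books per hour
Time: 12 hours
Total: 32 x 12 = 384 books

384 books


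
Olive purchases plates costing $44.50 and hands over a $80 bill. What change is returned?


Start with the amount paid:
$80
Subtract the price:
$80 - $44.50 = $35.50

$35.50


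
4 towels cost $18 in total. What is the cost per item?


Total cost: $18
Number of items: 4
Unit price: $18 / 4 = $4.50

$4.50


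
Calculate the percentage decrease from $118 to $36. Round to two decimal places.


Find the absolute change:
|36 - 118| = 82
Divide by original and multiply by 100:
82 / 118 x 100 = 69.4915...% ≈ 69.49%

69.49%


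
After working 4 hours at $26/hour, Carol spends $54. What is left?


Calculate earnings:
4 x $26 = $104
Subtract spending:
$104 - $54 = $50

$50


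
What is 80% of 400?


Convert percentage to decimal:
80% = 0.8
Multiply:
400 x 0.8 = 320

320


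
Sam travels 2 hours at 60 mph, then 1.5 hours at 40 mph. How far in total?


Leg 1 distance:
60 x 2 = 120 miles
Leg 2 distance:
40 x 1.5 = 60 miles
Total distance:
120 + 60 = 180 miles

180 miles


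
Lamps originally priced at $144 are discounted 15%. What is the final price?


Calculate the discount amount:
15% of $144 = $21.60
Subtract from original:
$144 - $21.60 = $122.40

$122.40


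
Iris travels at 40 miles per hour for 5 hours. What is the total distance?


Use the formula: distance = speed x time
Speed = 40 mph, Time = 5 hours
40 x 5 = 200 miles

200 miles


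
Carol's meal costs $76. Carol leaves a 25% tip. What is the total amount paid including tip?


Calculate the tip:
25% of $76 = $19
Add tip to meal cost:
$76 + $19 = $95

$95


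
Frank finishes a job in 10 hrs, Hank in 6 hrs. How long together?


Frank's rate: 1/10 of the job per hour
Hank's rate: 1/6 of the job per hour
Combined rate: 1/10 + 1/6 = 4/15 per hour
Time = 1 / (4/15) = 15/4 = 3.75 hours

3.75 hours


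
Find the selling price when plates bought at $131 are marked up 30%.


Calculate the markup amount:
30% of $131 = $39.30
Add to cost:
$131 + $39.30 = $170.30

$170.30


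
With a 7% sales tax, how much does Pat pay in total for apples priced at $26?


Calculate the tax:
7% of $26 = $1.82
Add tax to price:
$26 + $1.82 = $27.82

$27.82


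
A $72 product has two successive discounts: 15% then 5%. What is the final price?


First discount:
15% of $72 = $10.80
Price after first discount:
$72 - $10.80 = $61.20
Second discount:
5% of $61.20 = $3.06
Final price:
$61.20 - $3.06 = $58.14

$58.14


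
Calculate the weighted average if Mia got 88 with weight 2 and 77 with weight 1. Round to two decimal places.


Weighted sum:
2 x 88 + 1 x 77 = 253
Total weight:
2 + 1 = 3
Weighted average:
253 / 3 = 84.3333... ≈ 84.33

84.33


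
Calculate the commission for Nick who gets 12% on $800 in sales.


Convert rate to decimal:
12% = 0.12
Multiply by sales:
$800 x 0.12 = $96

$96


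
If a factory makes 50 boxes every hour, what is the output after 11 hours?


Production rate: 50 boxes per hour
Time: 11 hours
Total: 50 x 11 = 550 boxes

550 boxes


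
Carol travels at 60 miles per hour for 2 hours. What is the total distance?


Use the formula: distance = speed x time
Speed = 60 mph, Time = 2 hours
60 x 2 = 120 miles

120 miles


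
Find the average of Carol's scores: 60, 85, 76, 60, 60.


Add the scores:
60 + 85 + 76 + 60 + 60 = 341
Divide by the number of tests:
341 / 5 = 68.2

68.2


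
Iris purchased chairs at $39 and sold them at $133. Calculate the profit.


Selling price = $133
Cost price = $39
Profit = selling price - cost price:
Profit = $133 - $39 = $94

$94


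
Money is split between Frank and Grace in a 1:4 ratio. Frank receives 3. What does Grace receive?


Find the multiplier:
3 / 1 = 3
Apply to Grace's share:
4 x 3 = 12

12


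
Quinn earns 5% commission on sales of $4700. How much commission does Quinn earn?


Convert rate to decimal:
5% = 0.05
Multiply by sales:
$4700 x 0.05 = $235

$235


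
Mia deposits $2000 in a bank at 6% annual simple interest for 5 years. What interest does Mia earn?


Use the formula I = P x R x T / 100
P x R x T = 2000 x 6 x 5 = 60000
I = 60000 / 100 = $600

$600


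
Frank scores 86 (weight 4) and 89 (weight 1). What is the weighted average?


Weighted sum:
4 x 86 + 1 x 89 = 433
Total weight:
4 + 1 = 5
Weighted average:
433 / 5 = 86.6

86.6


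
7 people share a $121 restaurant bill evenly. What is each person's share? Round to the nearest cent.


Total bill: $121
Number of people: 7
Each pays: $121 / 7 = $17.2857... ≈ $17.29

$17.29


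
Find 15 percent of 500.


Convert percentage to decimal:
15% = 0.15
Multiply:
500 x 0.15 = 75

75


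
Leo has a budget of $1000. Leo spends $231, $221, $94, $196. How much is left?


Add up expenses:
$231 + $221 + $94 + $196 = $742
Subtract from budget:
$1000 - $742 = $258

$258


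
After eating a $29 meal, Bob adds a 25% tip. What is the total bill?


Calculate the tip:
25% of $29 = $7.25
Add tip to meal cost:
$29 + $7.25 = $36.25

$36.25


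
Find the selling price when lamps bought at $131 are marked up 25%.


Calculate the markup amount:
25% of $131 = $32.75
Add to cost:
$131 + $32.75 = $163.75

$163.75


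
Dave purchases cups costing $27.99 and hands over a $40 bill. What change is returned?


Start with the amount paid:
$40
Subtract the price:
$40 - $27.99 = $12.01

$12.01


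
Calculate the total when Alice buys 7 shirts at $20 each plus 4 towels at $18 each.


Cost of shirts:
7 x $20 = $140
Cost of towels:
4 x $18 = $72
Add both:
$140 + $72 = $212

$212


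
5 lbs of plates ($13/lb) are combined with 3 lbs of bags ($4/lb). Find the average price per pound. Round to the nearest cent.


Cost of plates:
5 x $13 = $65
Cost of bags:
3 x $4 = $12
Total cost: $65 + $12 = $77
Total weight: 8 lbs
Average: $77 / 8 = $9.625 ≈ $9.63/lb

$9.63/lb


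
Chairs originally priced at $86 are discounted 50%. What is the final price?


Calculate the discount amount:
50% of $86 = $43
Subtract from original:
$86 - $43 = $43

$43


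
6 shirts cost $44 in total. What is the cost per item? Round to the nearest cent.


Total cost: $44
Number of items: 6
Unit price: $44 / 6 = $7.3333... ≈ $7.33

$7.33


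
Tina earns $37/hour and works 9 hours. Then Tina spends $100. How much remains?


Calculate earnings:
9 x $37 = $333
Subtract spending:
$333 - $100 = $233

$233


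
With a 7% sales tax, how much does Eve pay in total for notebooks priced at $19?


Calculate the tax:
7% of $19 = $1.33
Add tax to price:
$19 + $1.33 = $20.33

$20.33


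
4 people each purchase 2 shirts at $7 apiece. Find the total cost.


Cost per person:
2 x $7 = $14
Group total:
4 x $14 = $56

$56


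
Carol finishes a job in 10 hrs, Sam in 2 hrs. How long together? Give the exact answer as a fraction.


Carol's rate: 1/10 of the job per hour
Sam's rate: 1/2 of the job per hour
Combined rate: 1/10 + 1/2 = 3/5 per hour
Time = 1 / (3/5) = 5/3 hours (≈ 1.67 hours)

5/3 hours


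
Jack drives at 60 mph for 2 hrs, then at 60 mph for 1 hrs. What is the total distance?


Leg 1 distance:
60 x 2 = 120 miles
Leg 2 distance:
60 x 1 = 60 miles
Total distance:
120 + 60 = 180 miles

180 miles


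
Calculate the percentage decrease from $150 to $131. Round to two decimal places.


Find the absolute change:
|131 - 150| = 19
Divide by original and multiply by 100:
19 / 150 x 100 = 12.6666...% ≈ 12.67%

12.67%


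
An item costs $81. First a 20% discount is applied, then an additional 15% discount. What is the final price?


First discount:
20% of $81 = $16.20
Price after first discount:
$81 - $16.20 = $64.80
Second discount:
15% of $64.80 = $9.72
Final price:
$64.80 - $9.72 = $55.08

$55.08


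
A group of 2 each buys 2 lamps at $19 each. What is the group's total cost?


Cost per person:
2 x $19 = $38
Group total:
2 x $38 = $76

$76


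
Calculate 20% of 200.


Convert percentage to decimal:
20% = 0.2
Multiply:
200 x 0.2 = 40

40


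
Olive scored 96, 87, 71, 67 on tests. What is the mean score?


Add the scores:
96 + 87 + 71 + 67 = 321
Divide by the number of tests:
321 / 4 = 80.25

80.25


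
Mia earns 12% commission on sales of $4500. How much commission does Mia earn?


Convert rate to decimal:
12% = 0.12
Multiply by sales:
$4500 x 0.12 = $540

$540


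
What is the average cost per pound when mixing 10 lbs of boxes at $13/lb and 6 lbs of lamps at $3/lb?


Cost of boxes:
10 x $13 = $130
Cost of lamps:
6 x $3 = $18
Total cost: $130 + $18 = $148
Total weight: 16 lbs
Average: $148 / 16 = $9.25/lb

$9.25/lb


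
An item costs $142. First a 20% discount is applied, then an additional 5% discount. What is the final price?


First discount:
20% of $142 = $28.40
Price after first discount:
$142 - $28.40 = $113.60
Second discount:
5% of $113.60 = $5.68
Final price:
$113.60 - $5.68 = $107.92

$107.92


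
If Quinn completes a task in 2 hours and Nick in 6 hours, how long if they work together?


Quinn's rate: 1/2 of the job per hour
Nick's rate: 1/6 of the job per hour
Combined rate: 1/2 + 1/6 = 2/3 per hour
Time = 1 / (2/3) = 3/2 = 1.5 hours

1.5 hours


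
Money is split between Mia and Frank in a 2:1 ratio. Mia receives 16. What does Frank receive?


Find the multiplier:
16 / 2 = 8
Apply to Frank's share:
1 x 8 = 8

8


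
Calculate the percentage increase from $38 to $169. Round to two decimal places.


Find the absolute change:
|169 - 38| = 131
Divide by original and multiply by 100:
131 / 38 x 100 = 344.7368...% ≈ 344.74%

344.74%


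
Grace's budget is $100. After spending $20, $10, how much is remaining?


Add up expenses:
$20 + $10 = $30
Subtract from budget:
$100 - $30 = $70

$70


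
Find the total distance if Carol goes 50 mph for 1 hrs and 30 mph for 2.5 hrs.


Leg 1 distance:
50 x 1 = 50 miles
Leg 2 distance:
30 x 2.5 = 75 miles
Total distance:
50 + 75 = 125 miles

125 miles


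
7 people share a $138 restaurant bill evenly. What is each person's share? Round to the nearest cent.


Total bill: $138
Number of people: 7
Each pays: $138 / 7 = $19.7142... ≈ $19.71

$19.71


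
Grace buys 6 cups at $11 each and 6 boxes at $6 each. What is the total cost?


Cost of cups:
6 x $11 = $66
Cost of boxes:
6 x $6 = $36
Add both:
$66 + $36 = $102

$102


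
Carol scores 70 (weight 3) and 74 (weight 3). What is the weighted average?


Weighted sum:
3 x 70 + 3 x 74 = 432
Total weight:
3 + 3 = 6
Weighted average:
432 / 6 = 72

72


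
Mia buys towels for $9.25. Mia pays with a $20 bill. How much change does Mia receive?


Start with the amount paid:
$20
Subtract the price:
$20 - $9.25 = $10.75

$10.75


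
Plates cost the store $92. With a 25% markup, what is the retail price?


Calculate the markup amount:
25% of $92 = $23
Add to cost:
$92 + $23 = $115

$115


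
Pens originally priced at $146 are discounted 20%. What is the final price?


Calculate the discount amount:
20% of $146 = $29.20
Subtract from original:
$146 - $29.20 = $116.80

$116.80


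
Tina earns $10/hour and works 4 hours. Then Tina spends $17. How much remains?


Calculate earnings:
4 x $10 = $40
Subtract spending:
$40 - $17 = $23

$23


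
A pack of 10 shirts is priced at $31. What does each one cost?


Total cost: $31
Number of items: 10
Unit price: $31 / 10 = $3.10

$3.10


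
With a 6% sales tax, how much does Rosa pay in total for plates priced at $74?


Calculate the tax:
6% of $74 = $4.44
Add tax to price:
$74 + $4.44 = $78.44

$78.44


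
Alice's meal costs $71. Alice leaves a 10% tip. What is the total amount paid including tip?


Calculate the tip:
10% of $71 = $7.10
Add tip to meal cost:
$71 + $7.10 = $78.10

$78.10


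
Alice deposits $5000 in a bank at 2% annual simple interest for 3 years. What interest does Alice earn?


Use the formula I = P x R x T / 100
P x R x T = 5000 x 2 x 3 = 30000
I = 30000 / 100 = $300

$300


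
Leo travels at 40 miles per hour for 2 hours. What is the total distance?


Use the formula: distance = speed x time
Speed = 40 mph, Time = 2 hours
40 x 2 = 80 miles

80 miles


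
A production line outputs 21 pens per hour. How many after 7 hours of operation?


Production rate: 21 pens per hour
Time: 7 hours
Total: 21 x 7 = 147 pens

147 pens


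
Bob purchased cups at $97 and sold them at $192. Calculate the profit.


Selling price = $192
Cost price = $97
Profit = selling price - cost price:
Profit = $192 - $97 = $95

$95


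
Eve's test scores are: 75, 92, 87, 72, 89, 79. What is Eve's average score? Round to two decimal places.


Add the scores:
75 + 92 + 87 + 72 + 89 + 79 = 494
Divide by the number of tests:
494 / 6 = 82.3333... ≈ 82.33

82.33


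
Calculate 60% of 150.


Convert percentage to decimal:
60% = 0.6
Multiply:
150 x 0.6 = 90

90


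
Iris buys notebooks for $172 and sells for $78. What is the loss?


Selling price = $78
Cost price = $172
Loss = cost price - selling price:
Loss = $172 - $78 = $94

$94


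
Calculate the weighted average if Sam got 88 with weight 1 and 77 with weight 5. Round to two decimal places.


Weighted sum:
1 x 88 + 5 x 77 = 473
Total weight:
1 + 5 = 6
Weighted average:
473 / 6 = 78.8333... ≈ 78.83

78.83


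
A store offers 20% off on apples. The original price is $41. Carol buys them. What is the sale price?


Calculate the discount amount:
20% of $41 = $8.20
Subtract from original:
$41 - $8.20 = $32.80

$32.80


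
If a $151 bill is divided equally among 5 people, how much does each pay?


Total bill: $151
Number of people: 5
Each pays: $151 / 5 = $30.20

$30.20


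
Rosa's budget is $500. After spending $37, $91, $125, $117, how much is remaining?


Add up expenses:
$37 + $91 + $125 + $117 = $370
Subtract from budget:
$500 - $370 = $130

$130


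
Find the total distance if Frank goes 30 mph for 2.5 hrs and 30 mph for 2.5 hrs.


Leg 1 distance:
30 x 2.5 = 75 miles
Leg 2 distance:
30 x 2.5 = 75 miles
Total distance:
75 + 75 = 150 miles

150 miles


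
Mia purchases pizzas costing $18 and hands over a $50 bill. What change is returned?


Start with the amount paid:
$50
Subtract the price:
$50 - $18 = $32

$32


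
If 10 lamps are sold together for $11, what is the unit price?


Total cost: $11
Number of items: 10
Unit price: $11 / 10 = $1.10

$1.10


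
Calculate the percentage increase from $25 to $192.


Find the absolute change:
|192 - 25| = 167
Divide by original and multiply by 100:
167 / 25 x 100 = 668%

668%


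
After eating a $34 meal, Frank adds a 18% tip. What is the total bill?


Calculate the tip:
18% of $34 = $6.12
Add tip to meal cost:
$34 + $6.12 = $40.12

$40.12


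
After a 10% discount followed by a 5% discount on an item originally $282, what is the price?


First discount:
10% of $282 = $28.20
Price after first discount:
$282 - $28.20 = $253.80
Second discount:
5% of $253.80 = $12.69
Final price:
$253.80 - $12.69 = $241.11

$241.11


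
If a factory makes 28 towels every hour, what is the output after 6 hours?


Production rate: 28 towels per hour
Time: 6 hours
Total: 28 x 6 = 168 towels

168 towels


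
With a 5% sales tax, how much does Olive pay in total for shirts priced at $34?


Calculate the tax:
5% of $34 = $1.70
Add tax to price:
$34 + $1.70 = $35.70

$35.70


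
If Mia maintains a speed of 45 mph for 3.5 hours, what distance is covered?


Use the formula: distance = speed x time
Speed = 45 mph, Time = 3.5 hours
45 x 3.5 = 157.5 miles

157.5 miles


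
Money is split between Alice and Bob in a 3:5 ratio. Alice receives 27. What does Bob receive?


Find the multiplier:
27 / 3 = 9
Apply to Bob's share:
5 x 9 = 45

45


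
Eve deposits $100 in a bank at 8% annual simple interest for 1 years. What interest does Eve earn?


Use the formula I = P x R x T / 100
P x R x T = 100 x 8 x 1 = 800
I = 800 / 100 = $8

$8


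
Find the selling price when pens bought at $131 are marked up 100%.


Calculate the markup amount:
100% of $131 = $131
Add to cost:
$131 + $131 = $262

$262


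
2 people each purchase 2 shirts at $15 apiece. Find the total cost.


Cost per person:
2 x $15 = $30
Group total:
2 x $30 = $60

$60


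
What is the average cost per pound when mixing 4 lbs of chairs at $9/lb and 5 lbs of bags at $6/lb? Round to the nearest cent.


Cost of chairs:
4 x $9 = $36
Cost of bags:
5 x $6 = $30
Total cost: $36 + $30 = $66
Total weight: 9 lbs
Average: $66 / 9 = $7.3333... ≈ $7.33/lb

$7.33/lb


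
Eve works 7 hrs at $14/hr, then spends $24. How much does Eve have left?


Calculate earnings:
7 x $14 = $98
Subtract spending:
$98 - $24 = $74

$74


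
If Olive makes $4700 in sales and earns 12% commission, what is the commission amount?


Convert rate to decimal:
12% = 0.12
Multiply by sales:
$4700 x 0.12 = $564

$564


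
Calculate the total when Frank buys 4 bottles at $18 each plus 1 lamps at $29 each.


Cost of bottles:
4 x $18 = $72
Cost of lamps:
1 x $29 = $29
Add both:
$72 + $29 = $101

$101


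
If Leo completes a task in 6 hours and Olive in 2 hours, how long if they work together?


Leo's rate: 1/6 of the job per hour
Olive's rate: 1/2 of the job per hour
Combined rate: 1/6 + 1/2 = 2/3 per hour
Time = 1 / (2/3) = 3/2 = 1.5 hours

1.5 hours


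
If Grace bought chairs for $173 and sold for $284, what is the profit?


Selling price = $284
Cost price = $173
Profit = selling price - cost price:
Profit = $284 - $173 = $111

$111


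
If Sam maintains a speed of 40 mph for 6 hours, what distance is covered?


Use the formula: distance = speed x time
Speed = 40 mph, Time = 6 hours
40 x 6 = 240 miles

240 miles


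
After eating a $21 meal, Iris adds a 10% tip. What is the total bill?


Calculate the tip:
10% of $21 = $2.10
Add tip to meal cost:
$21 + $2.10 = $23.10

$23.10


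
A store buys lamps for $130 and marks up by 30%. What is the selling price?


Calculate the markup amount:
30% of $130 = $39
Add to cost:
$130 + $39 = $169

$169


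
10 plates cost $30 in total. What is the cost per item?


Total cost: $30
Number of items: 10
Unit price: $30 / 10 = $3

$3


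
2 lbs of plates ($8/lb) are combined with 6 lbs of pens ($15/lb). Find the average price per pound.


Cost of plates:
2 x $8 = $16
Cost of pens:
6 x $15 = $90
Total cost: $16 + $90 = $106
Total weight: 8 lbs
Average: $106 / 8 = $13.25/lb

$13.25/lb


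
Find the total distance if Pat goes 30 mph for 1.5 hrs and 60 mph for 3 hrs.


Leg 1 distance:
30 x 1.5 = 45 miles
Leg 2 distance:
60 x 3 = 180 miles
Total distance:
45 + 180 = 225 miles

225 miles


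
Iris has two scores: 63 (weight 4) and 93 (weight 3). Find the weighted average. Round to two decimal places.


Weighted sum:
4 x 63 + 3 x 93 = 531
Total weight:
4 + 3 = 7
Weighted average:
531 / 7 = 75.8571... ≈ 75.86

75.86


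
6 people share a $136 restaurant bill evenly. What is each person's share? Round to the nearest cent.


Total bill: $136
Number of people: 6
Each pays: $136 / 6 = $22.6666... ≈ $22.67

$22.67


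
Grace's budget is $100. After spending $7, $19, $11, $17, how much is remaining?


Add up expenses:
$7 + $19 + $11 + $17 = $54
Subtract from budget:
$100 - $54 = $46

$46


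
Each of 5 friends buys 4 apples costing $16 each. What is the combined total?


Cost per person:
4 x $16 = $64
Group total:
5 x $64 = $320

$320


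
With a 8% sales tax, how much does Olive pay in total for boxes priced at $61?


Calculate the tax:
8% of $61 = $4.88
Add tax to price:
$61 + $4.88 = $65.88

$65.88


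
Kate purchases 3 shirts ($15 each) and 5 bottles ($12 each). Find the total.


Cost of shirts:
3 x $15 = $45
Cost of bottles:
5 x $12 = $60
Add both:
$45 + $60 = $105

$105


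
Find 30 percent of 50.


Convert percentage to decimal:
30% = 0.3
Multiply:
50 x 0.3 = 15

15


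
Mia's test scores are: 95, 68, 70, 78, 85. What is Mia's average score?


Add the scores:
95 + 68 + 70 + 78 + 85 = 396
Divide by the number of tests:
396 / 5 = 79.2

79.2


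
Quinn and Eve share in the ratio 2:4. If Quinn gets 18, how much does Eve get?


Find the multiplier:
18 / 2 = 9
Apply to Eve's share:
4 x 9 = 36

36


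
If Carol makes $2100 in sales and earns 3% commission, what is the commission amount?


Convert rate to decimal:
3% = 0.03
Multiply by sales:
$2100 x 0.03 = $63

$63


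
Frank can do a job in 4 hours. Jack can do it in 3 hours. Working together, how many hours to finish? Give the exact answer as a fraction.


Frank's rate: 1/4 of the job per hour
Jack's rate: 1/3 of the job per hour
Combined rate: 1/4 + 1/3 = 7/12 per hour
Time = 1 / (7/12) = 12/7 hours (≈ 1.71 hours)

12/7 hours


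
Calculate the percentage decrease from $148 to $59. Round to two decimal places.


Find the absolute change:
|59 - 148| = 89
Divide by original and multiply by 100:
89 / 148 x 100 = 60.1351...% ≈ 60.14%

60.14%


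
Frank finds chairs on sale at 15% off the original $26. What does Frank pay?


Calculate the discount amount:
15% of $26 = $3.90
Subtract from original:
$26 - $3.90 = $22.10

$22.10


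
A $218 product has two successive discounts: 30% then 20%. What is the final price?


First discount:
30% of $218 = $65.40
Price after first discount:
$218 - $65.40 = $152.60
Second discount:
20% of $152.60 = $30.52
Final price:
$152.60 - $30.52 = $122.08

$122.08


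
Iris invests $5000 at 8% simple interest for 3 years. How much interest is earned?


Use the formula I = P x R x T / 100
P x R x T = 5000 x 8 x 3 = 120000
I = 120000 / 100 = $1200

$1200


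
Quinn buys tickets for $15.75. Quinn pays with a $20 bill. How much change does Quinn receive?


Start with the amount paid:
$20
Subtract the price:
$20 - $15.75 = $4.25

$4.25


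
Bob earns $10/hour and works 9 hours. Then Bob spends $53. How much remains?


Calculate earnings:
9 x $10 = $90
Subtract spending:
$90 - $53 = $37

$37


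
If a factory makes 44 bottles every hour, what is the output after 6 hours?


Production rate: 44 bottles per hour
Time: 6 hours
Total: 44 x 6 = 264 bottles

264 bottles


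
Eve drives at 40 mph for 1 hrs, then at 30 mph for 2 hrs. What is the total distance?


Leg 1 distance:
40 x 1 = 40 miles
Leg 2 distance:
30 x 2 = 60 miles
Total distance:
40 + 60 = 100 miles

100 miles


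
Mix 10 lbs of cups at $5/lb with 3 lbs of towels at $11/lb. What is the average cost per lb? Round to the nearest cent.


Cost of cups:
10 x $5 = $50
Cost of towels:
3 x $11 = $33
Total cost: $50 + $33 = $83
Total weight: 13 lbs
Average: $83 / 13 = $6.3846... ≈ $6.38/lb

$6.38/lb


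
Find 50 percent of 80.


Convert percentage to decimal:
50% = 0.5
Multiply:
80 x 0.5 = 40

40


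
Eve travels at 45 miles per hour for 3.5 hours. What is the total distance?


Use the formula: distance = speed x time
Speed = 45 mph, Time = 3.5 hours
45 x 3.5 = 157.5 miles

157.5 miles


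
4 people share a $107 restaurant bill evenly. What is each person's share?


Total bill: $107
Number of people: 4
Each pays: $107 / 4 = $26.75

$26.75


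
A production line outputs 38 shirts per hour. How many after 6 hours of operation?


Production rate: 38 shirts per hour
Time: 6 hours
Total: 38 x 6 = 228 shirts

228 shirts


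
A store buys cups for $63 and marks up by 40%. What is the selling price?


Calculate the markup amount:
40% of $63 = $25.20
Add to cost:
$63 + $25.20 = $88.20

$88.20


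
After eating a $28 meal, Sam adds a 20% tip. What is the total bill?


Calculate the tip:
20% of $28 = $5.60
Add tip to meal cost:
$28 + $5.60 = $33.60

$33.60


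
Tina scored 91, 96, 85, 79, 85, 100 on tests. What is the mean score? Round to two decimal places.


Add the scores:
91 + 96 + 85 + 79 + 85 + 100 = 536
Divide by the number of tests:
536 / 6 = 89.3333... ≈ 89.33

89.33


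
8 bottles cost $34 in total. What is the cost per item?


Total cost: $34
Number of items: 8
Unit price: $34 / 8 = $4.25

$4.25


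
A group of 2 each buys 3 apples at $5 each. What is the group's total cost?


Cost per person:
3 x $5 = $15
Group total:
2 x $15 = $30

$30


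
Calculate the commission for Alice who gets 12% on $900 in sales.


Convert rate to decimal:
12% = 0.12
Multiply by sales:
$900 x 0.12 = $108

$108


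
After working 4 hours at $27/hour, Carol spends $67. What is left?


Calculate earnings:
4 x $27 = $108
Subtract spending:
$108 - $67 = $41

$41


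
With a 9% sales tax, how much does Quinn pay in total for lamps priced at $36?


Calculate the tax:
9% of $36 = $3.24
Add tax to price:
$36 + $3.24 = $39.24

$39.24


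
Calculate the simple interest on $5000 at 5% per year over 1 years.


Use the formula I = P x R x T / 100
P x R x T = 5000 x 5 x 1 = 25000
I = 25000 / 100 = $250

$250


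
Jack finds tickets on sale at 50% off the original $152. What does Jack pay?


Calculate the discount amount:
50% of $152 = $76
Subtract from original:
$152 - $76 = $76

$76


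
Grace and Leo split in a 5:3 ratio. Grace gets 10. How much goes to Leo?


Find the multiplier:
10 / 5 = 2
Apply to Leo's share:
3 x 2 = 6

6


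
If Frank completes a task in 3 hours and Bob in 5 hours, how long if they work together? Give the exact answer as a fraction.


Frank's rate: 1/3 of the job per hour
Bob's rate: 1/5 of the job per hour
Combined rate: 1/3 + 1/5 = 8/15 per hour
Time = 1 / (8/15) = 15/8 hours (≈ 1.88 hours)

15/8 hours


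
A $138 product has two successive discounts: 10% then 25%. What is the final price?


First discount:
10% of $138 = $13.80
Price after first discount:
$138 - $13.80 = $124.20
Second discount:
25% of $124.20 = $31.05
Final price:
$124.20 - $31.05 = $93.15

$93.15


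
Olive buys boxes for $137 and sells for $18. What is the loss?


Selling price = $18
Cost price = $137
Loss = cost price - selling price:
Loss = $137 - $18 = $119

$119


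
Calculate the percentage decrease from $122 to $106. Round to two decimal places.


Find the absolute change:
|106 - 122| = 16
Divide by original and multiply by 100:
16 / 122 x 100 = 13.1147...% ≈ 13.11%

13.11%


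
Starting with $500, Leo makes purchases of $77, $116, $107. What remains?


Add up expenses:
$77 + $116 + $107 = $300
Subtract from budget:
$500 - $300 = $200

$200


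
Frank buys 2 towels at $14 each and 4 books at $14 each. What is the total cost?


Cost of towels:
2 x $14 = $28
Cost of books:
4 x $14 = $56
Add both:
$28 + $56 = $84

$84


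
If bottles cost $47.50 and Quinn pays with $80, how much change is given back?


Start with the amount paid:
$80
Subtract the price:
$80 - $47.50 = $32.50

$32.50


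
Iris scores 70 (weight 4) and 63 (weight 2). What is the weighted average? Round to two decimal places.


Weighted sum:
4 x 70 + 2 x 63 = 406
Total weight:
4 + 2 = 6
Weighted average:
406 / 6 = 67.6666... ≈ 67.67

67.67


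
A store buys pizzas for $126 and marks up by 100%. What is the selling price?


Calculate the markup amount:
100% of $126 = $126
Add to cost:
$126 + $126 = $252

$252


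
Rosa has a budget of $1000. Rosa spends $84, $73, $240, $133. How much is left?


Add up expenses:
$84 + $73 + $240 + $133 = $530
Subtract from budget:
$1000 - $530 = $470

$470


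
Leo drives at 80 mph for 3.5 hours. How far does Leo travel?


Use the formula: distance = speed x time
Speed = 80 mph, Time = 3.5 hours
80 x 3.5 = 280 miles

280 miles


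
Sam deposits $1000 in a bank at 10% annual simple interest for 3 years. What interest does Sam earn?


Use the formula I = P x R x T / 100
P x R x T = 1000 x 10 x 3 = 30000
I = 30000 / 100 = $300

$300


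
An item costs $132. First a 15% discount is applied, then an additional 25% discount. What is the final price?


First discount:
15% of $132 = $19.80
Price after first discount:
$132 - $19.80 = $112.20
Second discount:
25% of $112.20 = $28.05
Final price:
$112.20 - $28.05 = $84.15

$84.15


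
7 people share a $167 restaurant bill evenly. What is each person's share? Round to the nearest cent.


Total bill: $167
Number of people: 7
Each pays: $167 / 7 = $23.8571... ≈ $23.86

$23.86


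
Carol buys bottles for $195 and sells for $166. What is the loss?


Selling price = $166
Cost price = $195
Loss = cost price - selling price:
Loss = $195 - $166 = $29

$29


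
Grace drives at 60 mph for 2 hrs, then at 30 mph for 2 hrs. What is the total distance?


Leg 1 distance:
60 x 2 = 120 miles
Leg 2 distance:
30 x 2 = 60 miles
Total distance:
120 + 60 = 180 miles

180 miles


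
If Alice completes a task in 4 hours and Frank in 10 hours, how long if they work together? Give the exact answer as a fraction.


Alice's rate: 1/4 of the job per hour
Frank's rate: 1/10 of the job per hour
Combined rate: 1/4 + 1/10 = 7/20 per hour
Time = 1 / (7/20) = 20/7 hours (≈ 2.86 hours)

20/7 hours


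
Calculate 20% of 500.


Convert percentage to decimal:
20% = 0.2
Multiply:
500 x 0.2 = 100

100


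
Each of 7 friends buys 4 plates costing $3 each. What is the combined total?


Cost per person:
4 x $3 = $12
Group total:
7 x $12 = $84

$84


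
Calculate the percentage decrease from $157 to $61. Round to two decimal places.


Find the absolute change:
|61 - 157| = 96
Divide by original and multiply by 100:
96 / 157 x 100 = 61.1464...% ≈ 61.15%

61.15%


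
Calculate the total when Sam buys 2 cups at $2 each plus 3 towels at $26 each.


Cost of cups:
2 x $2 = $4
Cost of towels:
3 x $26 = $78
Add both:
$4 + $78 = $82

$82


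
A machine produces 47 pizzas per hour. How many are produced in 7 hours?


Production rate: 47 pizzas per hour
Time: 7 hours
Total: 47 x 7 = 329 pizzas

329 pizzas


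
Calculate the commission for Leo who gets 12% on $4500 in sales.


Convert rate to decimal:
12% = 0.12
Multiply by sales:
$4500 x 0.12 = $540

$540


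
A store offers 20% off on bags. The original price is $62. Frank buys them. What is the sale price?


Calculate the discount amount:
20% of $62 = $12.40
Subtract from original:
$62 - $12.40 = $49.60

$49.60


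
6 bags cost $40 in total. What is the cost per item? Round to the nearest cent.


Total cost: $40
Number of items: 6
Unit price: $40 / 6 = $6.6666... ≈ $6.67

$6.67


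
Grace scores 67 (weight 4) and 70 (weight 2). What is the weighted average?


Weighted sum:
4 x 67 + 2 x 70 = 408
Total weight:
4 + 2 = 6
Weighted average:
408 / 6 = 68

68


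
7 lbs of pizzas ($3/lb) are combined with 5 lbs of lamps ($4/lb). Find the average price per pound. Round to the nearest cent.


Cost of pizzas:
7 x $3 = $21
Cost of lamps:
5 x $4 = $20
Total cost: $21 + $20 = $41
Total weight: 12 lbs
Average: $41 / 12 = $3.4166... ≈ $3.42/lb

$3.42/lb


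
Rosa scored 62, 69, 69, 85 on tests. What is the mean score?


Add the scores:
62 + 69 + 69 + 85 = 285
Divide by the number of tests:
285 / 4 = 71.25

71.25


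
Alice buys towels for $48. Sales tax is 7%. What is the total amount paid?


Calculate the tax:
7% of $48 = $3.36
Add tax to price:
$48 + $3.36 = $51.36

$51.36


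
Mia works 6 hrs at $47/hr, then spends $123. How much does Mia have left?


Calculate earnings:
6 x $47 = $282
Subtract spending:
$282 - $123 = $159

$159


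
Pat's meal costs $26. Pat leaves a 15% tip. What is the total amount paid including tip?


Calculate the tip:
15% of $26 = $3.90
Add tip to meal cost:
$26 + $3.90 = $29.90

$29.90


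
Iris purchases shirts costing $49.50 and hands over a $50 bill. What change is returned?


Start with the amount paid:
$50
Subtract the price:
$50 - $49.50 = $0.50

$0.50


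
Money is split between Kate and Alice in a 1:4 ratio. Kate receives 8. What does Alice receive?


Find the multiplier:
8 / 1 = 8
Apply to Alice's share:
4 x 8 = 32

32


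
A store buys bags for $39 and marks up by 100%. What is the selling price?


Calculate the markup amount:
100% of $39 = $39
Add to cost:
$39 + $39 = $78

$78


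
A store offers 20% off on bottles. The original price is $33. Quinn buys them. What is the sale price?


Calculate the discount amount:
20% of $33 = $6.60
Subtract from original:
$33 - $6.60 = $26.40

$26.40


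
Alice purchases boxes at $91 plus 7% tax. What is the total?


Calculate the tax:
7% of $91 = $6.37
Add tax to price:
$91 + $6.37 = $97.37

$97.37


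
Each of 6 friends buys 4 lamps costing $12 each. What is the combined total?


Cost per person:
4 x $12 = $48
Group total:
6 x $48 = $288

$288


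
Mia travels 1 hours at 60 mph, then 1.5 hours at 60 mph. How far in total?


Leg 1 distance:
60 x 1 = 60 miles
Leg 2 distance:
60 x 1.5 = 90 miles
Total distance:
60 + 90 = 150 miles

150 miles


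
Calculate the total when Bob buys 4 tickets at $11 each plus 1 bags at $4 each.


Cost of tickets:
4 x $11 = $44
Cost of bags:
1 x $4 = $4
Add both:
$44 + $4 = $48

$48


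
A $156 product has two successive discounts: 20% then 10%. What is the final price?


First discount:
20% of $156 = $31.20
Price after first discount:
$156 - $31.20 = $124.80
Second discount:
10% of $124.80 = $12.48
Final price:
$124.80 - $12.48 = $112.32

$112.32


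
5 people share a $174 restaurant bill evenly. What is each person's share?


Total bill: $174
Number of people: 5
Each pays: $174 / 5 = $34.80

$34.80


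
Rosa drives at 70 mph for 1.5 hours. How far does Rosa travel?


Use the formula: distance = speed x time
Speed = 70 mph, Time = 1.5 hours
70 x 1.5 = 105 miles

105 miles


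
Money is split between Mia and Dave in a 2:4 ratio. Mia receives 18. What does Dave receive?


Find the multiplier:
18 / 2 = 9
Apply to Dave's share:
4 x 9 = 36

36


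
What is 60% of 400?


Convert percentage to decimal:
60% = 0.6
Multiply:
400 x 0.6 = 240

240


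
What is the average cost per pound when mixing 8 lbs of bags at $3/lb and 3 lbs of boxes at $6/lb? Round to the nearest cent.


Cost of bags:
8 x $3 = $24
Cost of boxes:
3 x $6 = $18
Total cost: $24 + $18 = $42
Total weight: 11 lbs
Average: $42 / 11 = $3.8181... ≈ $3.82/lb

$3.82/lb


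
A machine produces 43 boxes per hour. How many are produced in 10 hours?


Production rate: 43 boxes per hour
Time: 10 hours
Total: 43 x 10 = 430 boxes

430 boxes


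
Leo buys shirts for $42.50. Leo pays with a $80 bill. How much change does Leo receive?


Start with the amount paid:
$80
Subtract the price:
$80 - $42.50 = $37.50

$37.50


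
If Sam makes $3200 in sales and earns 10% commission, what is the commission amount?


Convert rate to decimal:
10% = 0.1
Multiply by sales:
$3200 x 0.1 = $320

$320


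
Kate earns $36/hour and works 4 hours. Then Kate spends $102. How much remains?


Calculate earnings:
4 x $36 = $144
Subtract spending:
$144 - $102 = $42

$42


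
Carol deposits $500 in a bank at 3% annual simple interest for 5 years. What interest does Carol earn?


Use the formula I = P x R x T / 100
P x R x T = 500 x 3 x 5 = 7500
I = 7500 / 100 = $75

$75


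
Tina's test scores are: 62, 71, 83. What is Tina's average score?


Add the scores:
62 + 71 + 83 = 216
Divide by the number of tests:
216 / 3 = 72

72


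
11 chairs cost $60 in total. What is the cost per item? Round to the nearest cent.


Total cost: $60
Number of items: 11
Unit price: $60 / 11 = $5.4545... ≈ $5.45

$5.45


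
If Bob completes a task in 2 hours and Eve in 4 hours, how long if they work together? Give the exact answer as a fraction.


Bob's rate: 1/2 of the job per hour
Eve's rate: 1/4 of the job per hour
Combined rate: 1/2 + 1/4 = 3/4 per hour
Time = 1 / (3/4) = 4/3 hours (≈ 1.33 hours)

4/3 hours


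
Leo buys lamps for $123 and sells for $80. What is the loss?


Selling price = $80
Cost price = $123
Loss = cost price - selling price:
Loss = $123 - $80 = $43

$43


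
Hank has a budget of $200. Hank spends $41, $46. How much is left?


Add up expenses:
$41 + $46 = $87
Subtract from budget:
$200 - $87 = $113

$113


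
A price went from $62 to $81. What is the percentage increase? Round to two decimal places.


Find the absolute change:
|81 - 62| = 19
Divide by original and multiply by 100:
19 / 62 x 100 = 30.6451...% ≈ 30.65%

30.65%


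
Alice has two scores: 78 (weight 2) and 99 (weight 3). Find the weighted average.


Weighted sum:
2 x 78 + 3 x 99 = 453
Total weight:
2 + 3 = 5
Weighted average:
453 / 5 = 90.6

90.6


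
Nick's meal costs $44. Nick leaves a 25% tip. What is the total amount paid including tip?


Calculate the tip:
25% of $44 = $11
Add tip to meal cost:
$44 + $11 = $55

$55


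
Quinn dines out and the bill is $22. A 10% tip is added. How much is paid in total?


Calculate the tip:
10% of $22 = $2.20
Add tip to meal cost:
$22 + $2.20 = $24.20

$24.20


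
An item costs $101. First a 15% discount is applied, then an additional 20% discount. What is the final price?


First discount:
15% of $101 = $15.15
Price after first discount:
$101 - $15.15 = $85.85
Second discount:
20% of $85.85 = $17.17
Final price:
$85.85 - $17.17 = $68.68

$68.68
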